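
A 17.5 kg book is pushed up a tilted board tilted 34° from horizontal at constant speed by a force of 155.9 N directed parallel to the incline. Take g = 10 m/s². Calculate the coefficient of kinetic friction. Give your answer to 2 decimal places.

0.40

At constant speed ΣF = 0 along the incline. The applied 155.9 N acts up the slope; the weight component mg sin 34° = 97.859 N and kinetic friction μN both act down the slope.
So 155.9 = 97.859 + μ × 145.082, giving μ = (155.9 − 97.859) / 145.082 = 0.4001.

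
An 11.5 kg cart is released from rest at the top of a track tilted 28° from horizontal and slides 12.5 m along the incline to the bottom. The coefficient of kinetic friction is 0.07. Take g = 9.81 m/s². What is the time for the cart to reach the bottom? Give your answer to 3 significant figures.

2.50 s

The weight component along the incline is mg sin 28° = 52.963 N and the normal force is N = mg cos 28° = 99.610 N.
Friction up the slope is f = μN = 0.07 × 99.610 = 6.973 N, so the net downslope force is 52.963 − 6.973 = 45.990 N and a = 45.990 / 11.5 = 3.9991 m/s².
Starting from rest, L = ½at², so t = √(2L/a) = √(2 × 12.5 / 3.9991) = 2.5003 s.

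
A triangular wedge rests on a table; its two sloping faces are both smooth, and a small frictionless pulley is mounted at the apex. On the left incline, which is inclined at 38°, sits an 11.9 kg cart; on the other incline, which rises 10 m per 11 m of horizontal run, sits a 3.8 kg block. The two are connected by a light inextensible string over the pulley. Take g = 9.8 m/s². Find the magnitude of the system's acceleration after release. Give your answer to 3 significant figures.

Resolve each weight along its own incline: the 11.9 kg mass has component 11.9 × 9.8 × sin 38° = 71.798 N down its slope, and the 3.8 kg mass has 3.8 × 9.8 × sin 42.27° = 25.050 N down its slope.
The 11.9 kg side's 71.798 N exceeds the other side's 25.050 N, so that mass slides down and the 3.8 kg mass slides up. Taking that direction as positive, Newton's second law for the whole system gives 71.798 − 25.050 = (11.9 + 3.8) a, so a = 46.748 / 15.7 = 2.9776 m/s².

2.98 m/s²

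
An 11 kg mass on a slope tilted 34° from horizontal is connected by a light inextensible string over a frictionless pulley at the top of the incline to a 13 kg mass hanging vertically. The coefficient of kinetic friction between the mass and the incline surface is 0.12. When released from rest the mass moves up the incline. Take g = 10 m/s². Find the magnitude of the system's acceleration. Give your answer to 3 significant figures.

For the mass on the incline: the weight component along the slope is m₁g sin 34° = 11 × 10 × 0.5592 = 61.512 N and the normal force is N = m₁g cos 34° = 91.194 N.
Kinetic friction opposes the mass's motion up the incline: f = μN = 0.12 × 91.194 = 10.943 N acting down the slope.
Newton's second law for the mass (up-slope positive): T − 61.512 − 10.943 = 11 a. For the hanging mass (downward positive): 13 × 10 − T = 13 a.
Adding the two equations eliminates T: 57.545 = 24 a, so a = 2.3977 m/s².

2.40 m/s²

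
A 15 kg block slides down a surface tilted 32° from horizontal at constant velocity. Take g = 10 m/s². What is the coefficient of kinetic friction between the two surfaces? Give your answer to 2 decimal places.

0.62

At constant velocity the net force along the incline is zero: mg sin 32° = μ mg cos 32°.
So μ = tan 32° = 0.5299 / 0.8480 = 0.6249.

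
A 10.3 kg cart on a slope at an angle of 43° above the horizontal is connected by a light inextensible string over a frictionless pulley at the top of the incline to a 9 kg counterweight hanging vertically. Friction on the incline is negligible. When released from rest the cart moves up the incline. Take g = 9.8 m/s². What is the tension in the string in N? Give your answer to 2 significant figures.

79 N

For the cart on the incline: the weight component along the slope is m₁g sin 43° = 10.3 × 9.8 × 0.6820 = 68.841 N and the normal force is N = m₁g cos 43° = 73.823 N.
Newton's second law for the cart (up-slope positive): T − 68.841 = 10.3 a. For the hanging counterweight (downward positive): 9 × 9.8 − T = 9 a.
Adding the two equations eliminates T: 19.359 = 19.3 a, so a = 1.0031 m/s².
Then from the hanging counterweight's equation, T = 9 × (9.8 − 1.0031) = 79.172 N.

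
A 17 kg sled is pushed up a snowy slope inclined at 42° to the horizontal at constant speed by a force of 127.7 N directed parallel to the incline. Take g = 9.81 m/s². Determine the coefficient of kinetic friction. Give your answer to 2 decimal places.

At constant speed ΣF = 0 along the incline. The applied 127.7 N acts up the slope; the weight component mg sin 42° = 111.591 N and kinetic friction μN both act down the slope.
So 127.7 = 111.591 + μ × 123.934, giving μ = (127.7 − 111.591) / 123.934 = 0.1300.

0.13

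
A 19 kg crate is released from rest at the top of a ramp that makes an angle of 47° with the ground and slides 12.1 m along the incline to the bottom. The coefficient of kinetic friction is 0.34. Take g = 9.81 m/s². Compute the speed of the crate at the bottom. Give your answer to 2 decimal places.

10.89 m/s

The weight component along the incline is mg sin 47° = 136.317 N and the normal force is N = mg cos 47° = 127.118 N.
Friction up the slope is f = μN = 0.34 × 127.118 = 43.220 N, so the net downslope force is 136.317 − 43.220 = 93.097 N and a = 93.097 / 19 = 4.8998 m/s².
Starting from rest over a distance of 12.1 m, v² = 2aL = 2 × 4.8998 × 12.1 = 118.5752, so v = 10.8892 m/s.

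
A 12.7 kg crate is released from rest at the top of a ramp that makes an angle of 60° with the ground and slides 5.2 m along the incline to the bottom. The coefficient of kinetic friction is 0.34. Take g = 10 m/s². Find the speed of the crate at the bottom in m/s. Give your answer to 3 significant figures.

The weight component along the incline is mg sin 60° = 109.985 N and the normal force is N = mg cos 60° = 63.500 N.
Friction up the slope is f = μN = 0.34 × 63.500 = 21.590 N, so the net downslope force is 109.985 − 21.590 = 88.395 N and a = 88.395 / 12.7 = 6.9602 m/s².
Starting from rest over a distance of 5.2 m, v² = 2aL = 2 × 6.9602 × 5.2 = 72.3861, so v = 8.5080 m/s.

8.51 m/s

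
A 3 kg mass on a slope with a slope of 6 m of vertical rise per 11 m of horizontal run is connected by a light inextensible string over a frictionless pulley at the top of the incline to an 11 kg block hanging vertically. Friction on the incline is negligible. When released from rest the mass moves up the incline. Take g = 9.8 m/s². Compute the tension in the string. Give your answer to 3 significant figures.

For the mass on the incline: the weight component along the slope is m₁g sin 28.61° = 3 × 9.8 × 0.4789 = 14.080 N and the normal force is N = m₁g cos 28.61° = 25.810 N.
Newton's second law for the mass (up-slope positive): T − 14.080 = 3 a. For the hanging block (downward positive): 11 × 9.8 − T = 11 a.
Adding the two equations eliminates T: 93.720 = 14 a, so a = 6.6943 m/s².
Then from the hanging block's equation, T = 11 × (9.8 − 6.6943) = 34.163 N.

34.2 N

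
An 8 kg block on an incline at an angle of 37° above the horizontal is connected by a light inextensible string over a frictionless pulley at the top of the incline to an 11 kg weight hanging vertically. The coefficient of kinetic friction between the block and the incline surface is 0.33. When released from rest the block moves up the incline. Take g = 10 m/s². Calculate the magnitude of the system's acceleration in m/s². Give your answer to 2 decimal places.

2.15 m/s²

For the block on the incline: the weight component along the slope is m₁g sin 37° = 8 × 10 × 0.6018 = 48.144 N and the normal force is N = m₁g cos 37° = 63.891 N.
Kinetic friction opposes the block's motion up the incline: f = μN = 0.33 × 63.891 = 21.084 N acting down the slope.
Newton's second law for the block (up-slope positive): T − 48.144 − 21.084 = 8 a. For the hanging weight (downward positive): 11 × 10 − T = 11 a.
Adding the two equations eliminates T: 40.772 = 19 a, so a = 2.1459 m/s².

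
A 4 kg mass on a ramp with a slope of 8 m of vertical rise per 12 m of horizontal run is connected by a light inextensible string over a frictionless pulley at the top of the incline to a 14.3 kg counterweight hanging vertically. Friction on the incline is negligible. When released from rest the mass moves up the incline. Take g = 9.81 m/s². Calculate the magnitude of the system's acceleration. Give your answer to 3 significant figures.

6.48 m/s²

For the mass on the incline: the weight component along the slope is m₁g sin 33.69° = 4 × 9.81 × 0.5547 = 21.766 N and the normal force is N = m₁g cos 33.69° = 32.650 N.
Newton's second law for the mass (up-slope positive): T − 21.766 = 4 a. For the hanging counterweight (downward positive): 14.3 × 9.81 − T = 14.3 a.
Adding the two equations eliminates T: 118.517 = 18.3 a, so a = 6.4763 m/s².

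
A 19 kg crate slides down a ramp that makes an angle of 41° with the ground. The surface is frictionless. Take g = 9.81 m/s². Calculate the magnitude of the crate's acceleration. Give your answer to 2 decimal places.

6.44 m/s²

Resolving the weight along the incline: the component pulling the crate down the slope is mg sin 41° = 19 × 9.81 × 0.6561 = 122.290 N, and the normal force is N = mg cos 41° = 19 × 9.81 × 0.7547 = 140.669 N.
With no friction the net force along the incline is 122.290 N, so a = g sin 41° = 122.290 / 19 = 6.4363 m/s².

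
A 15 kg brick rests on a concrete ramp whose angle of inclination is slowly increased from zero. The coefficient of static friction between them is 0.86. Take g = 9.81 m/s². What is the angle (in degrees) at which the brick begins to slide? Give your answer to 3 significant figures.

40.7°

At the threshold of sliding, static friction is at its maximum μ_s N and exactly balances the weight component along the incline: mg sin θ = μ_s mg cos θ.
Hence tan θ = μ_s = 0.86, so θ = arctan(0.86) = 40.6955°.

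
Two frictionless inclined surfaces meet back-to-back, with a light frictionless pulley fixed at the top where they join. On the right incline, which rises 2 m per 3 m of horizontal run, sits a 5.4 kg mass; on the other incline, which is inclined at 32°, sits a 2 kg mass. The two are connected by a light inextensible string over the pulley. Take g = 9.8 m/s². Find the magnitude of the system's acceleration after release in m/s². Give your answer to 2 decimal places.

2.56 m/s²

Resolve each weight along its own incline: the 5.4 kg mass has component 5.4 × 9.8 × sin 33.69° = 29.355 N down its slope, and the 2 kg mass has 2 × 9.8 × sin 32° = 10.386 N down its slope.
The 5.4 kg side's 29.355 N exceeds the other side's 10.386 N, so that mass slides down and the 2 kg mass slides up. Taking that direction as positive, Newton's second law for the whole system gives 29.355 − 10.386 = (5.4 + 2) a, so a = 18.969 / 7.4 = 2.5634 m/s².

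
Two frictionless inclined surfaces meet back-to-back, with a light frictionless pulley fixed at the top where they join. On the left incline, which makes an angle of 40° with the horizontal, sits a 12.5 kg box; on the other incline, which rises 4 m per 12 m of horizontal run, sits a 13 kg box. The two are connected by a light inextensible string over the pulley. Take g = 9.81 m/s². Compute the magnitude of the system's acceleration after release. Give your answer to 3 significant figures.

1.51 m/s²

Resolve each weight along its own incline: the 12.5 kg mass has component 12.5 × 9.81 × sin 40° = 78.822 N down its slope, and the 13 kg mass has 13 × 9.81 × sin 18.43° = 40.329 N down its slope.
The 12.5 kg side's 78.822 N exceeds the other side's 40.329 N, so that mass slides down and the 13 kg mass slides up. Taking that direction as positive, Newton's second law for the whole system gives 78.822 − 40.329 = (12.5 + 13) a, so a = 38.493 / 25.5 = 1.5095 m/s².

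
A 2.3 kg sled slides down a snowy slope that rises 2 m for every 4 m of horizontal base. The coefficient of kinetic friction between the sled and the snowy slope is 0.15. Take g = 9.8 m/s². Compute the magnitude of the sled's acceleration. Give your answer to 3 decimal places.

Resolving the weight along the incline: the component pulling the sled down the slope is mg sin 26.57° = 2.3 × 9.8 × 0.4472 = 10.080 N, and the normal force is N = mg cos 26.57° = 2.3 × 9.8 × 0.8944 = 20.160 N.
Kinetic friction acts up the slope with magnitude f = μN = 0.15 × 20.160 = 3.024 N.
Net force along the incline is 10.080 − 3.024 = 7.056 N, so a = 7.056 / 2.3 = 3.0678 m/s².

3.068 m/s²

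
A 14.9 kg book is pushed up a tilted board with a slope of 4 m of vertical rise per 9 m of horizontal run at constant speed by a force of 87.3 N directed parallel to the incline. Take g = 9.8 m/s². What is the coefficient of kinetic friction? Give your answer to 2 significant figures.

At constant speed ΣF = 0 along the incline. The applied 87.3 N acts up the slope; the weight component mg sin 23.96° = 59.304 N and kinetic friction μN both act down the slope.
So 87.3 = 59.304 + μ × 133.435, giving μ = (87.3 − 59.304) / 133.435 = 0.2098.

0.21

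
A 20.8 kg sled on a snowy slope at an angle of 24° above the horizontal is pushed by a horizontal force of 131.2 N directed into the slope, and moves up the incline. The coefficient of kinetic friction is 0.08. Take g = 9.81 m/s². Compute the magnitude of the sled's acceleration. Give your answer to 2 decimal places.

The horizontal push has components F cos 24° = 131.2 × 0.9135 = 119.851 N up the incline and F sin 24° = 131.2 × 0.4067 = 53.359 N pressing into the surface.
The normal force is therefore N = mg cos 24° + F sin 24° = 186.398 + 53.359 = 239.757 N, and kinetic friction down the slope is μN = 0.08 × 239.757 = 19.181 N.
Along the incline: F cos 24° − mg sin 24° − μN = ma, so 119.851 − 82.986 − 19.181 = 20.8 a, giving a = 0.8502 m/s².

0.85 m/s²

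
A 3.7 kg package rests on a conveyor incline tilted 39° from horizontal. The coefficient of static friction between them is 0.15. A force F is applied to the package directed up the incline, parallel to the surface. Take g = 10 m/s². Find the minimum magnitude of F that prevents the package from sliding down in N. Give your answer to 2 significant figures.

19 N

The normal force is N = mg cos 39° = 28.754 N. With F at its minimum the package is on the verge of sliding down, so static friction is at its maximum μ_s N = 0.15 × 28.754 = 4.313 N and acts up the slope.
Equilibrium along the incline: F + μ_s N = mg sin 39°, so F = 23.285 − 4.313 = 18.972 N.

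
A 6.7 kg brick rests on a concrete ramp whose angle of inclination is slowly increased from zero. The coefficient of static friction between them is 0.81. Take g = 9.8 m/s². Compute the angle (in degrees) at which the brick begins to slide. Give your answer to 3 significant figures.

39.0°

At the threshold of sliding, static friction is at its maximum μ_s N and exactly balances the weight component along the incline: mg sin θ = μ_s mg cos θ.
Hence tan θ = μ_s = 0.81, so θ = arctan(0.81) = 39.0075°.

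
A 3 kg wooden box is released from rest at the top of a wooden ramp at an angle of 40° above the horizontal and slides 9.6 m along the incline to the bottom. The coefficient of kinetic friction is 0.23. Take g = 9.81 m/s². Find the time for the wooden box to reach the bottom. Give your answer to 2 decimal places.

2.05 s

The weight component along the incline is mg sin 40° = 18.917 N and the normal force is N = mg cos 40° = 22.545 N.
Friction up the slope is f = μN = 0.23 × 22.545 = 5.185 N, so the net downslope force is 18.917 − 5.185 = 13.732 N and a = 13.732 / 3 = 4.5773 m/s².
Starting from rest, L = ½at², so t = √(2L/a) = √(2 × 9.6 / 4.5773) = 2.0481 s.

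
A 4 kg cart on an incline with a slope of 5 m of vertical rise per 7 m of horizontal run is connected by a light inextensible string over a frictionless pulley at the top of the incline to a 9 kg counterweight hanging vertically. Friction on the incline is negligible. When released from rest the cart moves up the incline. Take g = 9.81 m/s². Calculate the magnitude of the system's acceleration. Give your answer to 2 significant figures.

5.0 m/s²

For the cart on the incline: the weight component along the slope is m₁g sin 35.54° = 4 × 9.81 × 0.5812 = 22.806 N and the normal force is N = m₁g cos 35.54° = 31.931 N.
Newton's second law for the cart (up-slope positive): T − 22.806 = 4 a. For the hanging counterweight (downward positive): 9 × 9.81 − T = 9 a.
Adding the two equations eliminates T: 65.484 = 13 a, so a = 5.0372 m/s².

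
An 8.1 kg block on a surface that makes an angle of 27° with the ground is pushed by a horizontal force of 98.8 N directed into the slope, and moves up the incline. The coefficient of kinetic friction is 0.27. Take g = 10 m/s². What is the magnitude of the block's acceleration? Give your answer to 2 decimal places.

2.43 m/s²

The horizontal push has components F cos 27° = 98.8 × 0.8910 = 88.031 N up the incline and F sin 27° = 98.8 × 0.4540 = 44.855 N pressing into the surface.
The normal force is therefore N = mg cos 27° + F sin 27° = 72.171 + 44.855 = 117.026 N, and kinetic friction down the slope is μN = 0.27 × 117.026 = 31.597 N.
Along the incline: F cos 27° − mg sin 27° − μN = ma, so 88.031 − 36.774 − 31.597 = 8.1 a, giving a = 2.4272 m/s².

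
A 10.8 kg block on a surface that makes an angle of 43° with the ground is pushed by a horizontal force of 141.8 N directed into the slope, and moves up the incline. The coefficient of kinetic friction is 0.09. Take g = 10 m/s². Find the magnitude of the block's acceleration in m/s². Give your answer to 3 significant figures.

The horizontal push has components F cos 43° = 141.8 × 0.7314 = 103.713 N up the incline and F sin 43° = 141.8 × 0.6820 = 96.708 N pressing into the surface.
The normal force is therefore N = mg cos 43° + F sin 43° = 78.991 + 96.708 = 175.699 N, and kinetic friction down the slope is μN = 0.09 × 175.699 = 15.813 N.
Along the incline: F cos 43° − mg sin 43° − μN = ma, so 103.713 − 73.656 − 15.813 = 10.8 a, giving a = 1.3189 m/s².

1.32 m/s²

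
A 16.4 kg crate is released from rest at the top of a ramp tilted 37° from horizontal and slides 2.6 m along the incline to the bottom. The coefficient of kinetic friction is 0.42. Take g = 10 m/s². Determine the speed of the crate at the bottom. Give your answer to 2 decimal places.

The weight component along the incline is mg sin 37° = 98.698 N and the normal force is N = mg cos 37° = 130.976 N.
Friction up the slope is f = μN = 0.42 × 130.976 = 55.010 N, so the net downslope force is 98.698 − 55.010 = 43.688 N and a = 43.688 / 16.4 = 2.6639 m/s².
Starting from rest over a distance of 2.6 m, v² = 2aL = 2 × 2.6639 × 2.6 = 13.8523, so v = 3.7219 m/s.

3.72 m/s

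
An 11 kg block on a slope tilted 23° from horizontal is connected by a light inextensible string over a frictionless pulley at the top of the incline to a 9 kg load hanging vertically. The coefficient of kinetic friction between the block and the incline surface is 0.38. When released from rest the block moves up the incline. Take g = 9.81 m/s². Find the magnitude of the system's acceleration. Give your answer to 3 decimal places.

0.419 m/s²

For the block on the incline: the weight component along the slope is m₁g sin 23° = 11 × 9.81 × 0.3907 = 42.160 N and the normal force is N = m₁g cos 23° = 99.332 N.
Kinetic friction opposes the block's motion up the incline: f = μN = 0.38 × 99.332 = 37.746 N acting down the slope.
Newton's second law for the block (up-slope positive): T − 42.160 − 37.746 = 11 a. For the hanging load (downward positive): 9 × 9.81 − T = 9 a.
Adding the two equations eliminates T: 8.384 = 20 a, so a = 0.4192 m/s².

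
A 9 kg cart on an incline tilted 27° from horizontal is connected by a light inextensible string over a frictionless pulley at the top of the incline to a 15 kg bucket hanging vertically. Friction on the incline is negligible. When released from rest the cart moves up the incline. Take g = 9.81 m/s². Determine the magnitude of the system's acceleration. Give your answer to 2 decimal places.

4.46 m/s²

For the cart on the incline: the weight component along the slope is m₁g sin 27° = 9 × 9.81 × 0.4540 = 40.084 N and the normal force is N = m₁g cos 27° = 78.667 N.
Newton's second law for the cart (up-slope positive): T − 40.084 = 9 a. For the hanging bucket (downward positive): 15 × 9.81 − T = 15 a.
Adding the two equations eliminates T: 107.066 = 24 a, so a = 4.4611 m/s².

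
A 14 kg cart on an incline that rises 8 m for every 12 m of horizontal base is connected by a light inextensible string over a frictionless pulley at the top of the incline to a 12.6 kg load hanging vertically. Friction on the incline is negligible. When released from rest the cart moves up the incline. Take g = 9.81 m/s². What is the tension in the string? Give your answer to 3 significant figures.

101 N

For the cart on the incline: the weight component along the slope is m₁g sin 33.69° = 14 × 9.81 × 0.5547 = 76.182 N and the normal force is N = m₁g cos 33.69° = 114.274 N.
Newton's second law for the cart (up-slope positive): T − 76.182 = 14 a. For the hanging load (downward positive): 12.6 × 9.81 − T = 12.6 a.
Adding the two equations eliminates T: 47.424 = 26.6 a, so a = 1.7829 m/s².
Then from the hanging load's equation, T = 12.6 × (9.81 − 1.7829) = 101.141 N.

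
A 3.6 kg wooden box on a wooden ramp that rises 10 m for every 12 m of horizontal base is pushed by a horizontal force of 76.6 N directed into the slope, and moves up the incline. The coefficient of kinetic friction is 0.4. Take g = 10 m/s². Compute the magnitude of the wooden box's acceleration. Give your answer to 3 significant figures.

1.42 m/s²

The horizontal push has components F cos 39.81° = 76.6 × 0.7682 = 58.844 N up the incline and F sin 39.81° = 76.6 × 0.6402 = 49.039 N pressing into the surface.
The normal force is therefore N = mg cos 39.81° + F sin 39.81° = 27.655 + 49.039 = 76.694 N, and kinetic friction down the slope is μN = 0.4 × 76.694 = 30.678 N.
Along the incline: F cos 39.81° − mg sin 39.81° − μN = ma, so 58.844 − 23.047 − 30.678 = 3.6 a, giving a = 1.4219 m/s².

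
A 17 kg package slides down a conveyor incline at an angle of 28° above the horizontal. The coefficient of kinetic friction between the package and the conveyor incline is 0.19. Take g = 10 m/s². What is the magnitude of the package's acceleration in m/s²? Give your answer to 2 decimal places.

3.02 m/s²

Resolving the weight along the incline: the component pulling the package down the slope is mg sin 28° = 17 × 10 × 0.4695 = 79.815 N, and the normal force is N = mg cos 28° = 17 × 10 × 0.8829 = 150.093 N.
Kinetic friction acts up the slope with magnitude f = μN = 0.19 × 150.093 = 28.518 N.
Net force along the incline is 79.815 − 28.518 = 51.297 N, so a = 51.297 / 17 = 3.0175 m/s².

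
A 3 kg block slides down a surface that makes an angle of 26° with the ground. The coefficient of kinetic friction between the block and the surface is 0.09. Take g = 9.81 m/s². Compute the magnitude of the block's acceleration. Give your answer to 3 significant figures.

3.51 m/s²

Resolving the weight along the incline: the component pulling the block down the slope is mg sin 26° = 3 × 9.81 × 0.4384 = 12.902 N, and the normal force is N = mg cos 26° = 3 × 9.81 × 0.8988 = 26.452 N.
Kinetic friction acts up the slope with magnitude f = μN = 0.09 × 26.452 = 2.381 N.
Net force along the incline is 12.902 − 2.381 = 10.521 N, so a = 10.521 / 3 = 3.5070 m/s².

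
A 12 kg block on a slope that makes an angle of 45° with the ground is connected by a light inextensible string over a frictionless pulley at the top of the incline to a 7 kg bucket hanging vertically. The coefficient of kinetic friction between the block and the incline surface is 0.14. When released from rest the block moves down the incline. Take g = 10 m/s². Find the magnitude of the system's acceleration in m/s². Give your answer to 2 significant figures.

0.16 m/s²

For the block on the incline: the weight component along the slope is m₁g sin 45° = 12 × 10 × 0.7071 = 84.852 N and the normal force is N = m₁g cos 45° = 84.853 N.
Kinetic friction opposes the block's motion down the incline: f = μN = 0.14 × 84.853 = 11.879 N acting up the slope.
Newton's second law for the block (down-slope positive): 84.852 − 11.879 − T = 12 a. For the hanging bucket (upward positive): T − 7 × 10 = 7 a.
Adding the two equations eliminates T: 2.973 = 19 a, so a = 0.1565 m/s².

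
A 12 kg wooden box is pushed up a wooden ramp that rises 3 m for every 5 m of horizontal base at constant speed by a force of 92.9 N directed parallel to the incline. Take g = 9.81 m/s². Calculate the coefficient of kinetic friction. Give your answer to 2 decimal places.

0.32

At constant speed ΣF = 0 along the incline. The applied 92.9 N acts up the slope; the weight component mg sin 30.96° = 60.566 N and kinetic friction μN both act down the slope.
So 92.9 = 60.566 + μ × 100.944, giving μ = (92.9 − 60.566) / 100.944 = 0.3203.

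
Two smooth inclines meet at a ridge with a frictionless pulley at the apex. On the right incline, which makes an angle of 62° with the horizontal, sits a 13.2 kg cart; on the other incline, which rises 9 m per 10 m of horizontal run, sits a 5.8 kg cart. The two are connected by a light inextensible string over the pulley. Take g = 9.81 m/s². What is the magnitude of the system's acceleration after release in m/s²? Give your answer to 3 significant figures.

Resolve each weight along its own incline: the 13.2 kg mass has component 13.2 × 9.81 × sin 62° = 114.335 N down its slope, and the 5.8 kg mass has 5.8 × 9.81 × sin 41.99° = 38.063 N down its slope.
The 13.2 kg side's 114.335 N exceeds the other side's 38.063 N, so that mass slides down and the 5.8 kg mass slides up. Taking that direction as positive, Newton's second law for the whole system gives 114.335 − 38.063 = (13.2 + 5.8) a, so a = 76.272 / 19 = 4.0143 m/s².

4.01 m/s²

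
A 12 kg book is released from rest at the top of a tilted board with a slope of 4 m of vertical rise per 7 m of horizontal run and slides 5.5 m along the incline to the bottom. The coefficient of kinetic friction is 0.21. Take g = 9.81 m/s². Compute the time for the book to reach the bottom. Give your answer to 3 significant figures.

The weight component along the incline is mg sin 29.74° = 58.405 N and the normal force is N = mg cos 29.74° = 102.210 N.
Friction up the slope is f = μN = 0.21 × 102.210 = 21.464 N, so the net downslope force is 58.405 − 21.464 = 36.941 N and a = 36.941 / 12 = 3.0784 m/s².
Starting from rest, L = ½at², so t = √(2L/a) = √(2 × 5.5 / 3.0784) = 1.8903 s.

1.89 s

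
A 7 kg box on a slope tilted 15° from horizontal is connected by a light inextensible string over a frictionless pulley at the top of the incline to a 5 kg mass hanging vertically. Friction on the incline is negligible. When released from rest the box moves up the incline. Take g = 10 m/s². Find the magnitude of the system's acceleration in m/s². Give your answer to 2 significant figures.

2.7 m/s²

For the box on the incline: the weight component along the slope is m₁g sin 15° = 7 × 10 × 0.2588 = 18.116 N and the normal force is N = m₁g cos 15° = 67.615 N.
Newton's second law for the box (up-slope positive): T − 18.116 = 7 a. For the hanging mass (downward positive): 5 × 10 − T = 5 a.
Adding the two equations eliminates T: 31.884 = 12 a, so a = 2.6570 m/s².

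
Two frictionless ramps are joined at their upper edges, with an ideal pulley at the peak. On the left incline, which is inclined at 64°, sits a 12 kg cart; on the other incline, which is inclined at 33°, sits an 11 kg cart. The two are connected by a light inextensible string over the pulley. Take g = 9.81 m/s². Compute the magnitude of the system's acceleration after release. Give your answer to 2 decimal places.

Resolve each weight along its own incline: the 12 kg mass has component 12 × 9.81 × sin 64° = 105.806 N down its slope, and the 11 kg mass has 11 × 9.81 × sin 33° = 58.772 N down its slope.
The 12 kg side's 105.806 N exceeds the other side's 58.772 N, so that mass slides down and the 11 kg mass slides up. Taking that direction as positive, Newton's second law for the whole system gives 105.806 − 58.772 = (12 + 11) a, so a = 47.034 / 23 = 2.0450 m/s².

2.04 m/s²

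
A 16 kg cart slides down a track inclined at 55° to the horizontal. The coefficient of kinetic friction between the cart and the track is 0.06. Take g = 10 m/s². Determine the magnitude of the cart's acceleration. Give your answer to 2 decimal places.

7.85 m/s²

Resolving the weight along the incline: the component pulling the cart down the slope is mg sin 55° = 16 × 10 × 0.8192 = 131.072 N, and the normal force is N = mg cos 55° = 16 × 10 × 0.5736 = 91.776 N.
Kinetic friction acts up the slope with magnitude f = μN = 0.06 × 91.776 = 5.507 N.
Net force along the incline is 131.072 − 5.507 = 125.565 N, so a = 125.565 / 16 = 7.8478 m/s².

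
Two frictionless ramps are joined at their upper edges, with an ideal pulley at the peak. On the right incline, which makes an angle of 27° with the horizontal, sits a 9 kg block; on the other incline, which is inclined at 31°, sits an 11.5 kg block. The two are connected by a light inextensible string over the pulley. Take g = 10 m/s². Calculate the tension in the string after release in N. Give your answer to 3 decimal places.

Resolve each weight along its own incline: the 9 kg mass has component 9 × 10 × sin 27° = 40.859 N down its slope, and the 11.5 kg mass has 11.5 × 10 × sin 31° = 59.229 N down its slope.
The 11.5 kg side's 59.229 N exceeds the other side's 40.859 N, so that mass slides down and the 9 kg mass slides up. Taking that direction as positive, Newton's second law for the whole system gives 59.229 − 40.859 = (9 + 11.5) a, so a = 18.370 / 20.5 = 0.8961 m/s².
For the 9 kg mass (up-slope positive): T − 40.859 = 9 × 0.8961, so T = 48.924 N.

48.924 N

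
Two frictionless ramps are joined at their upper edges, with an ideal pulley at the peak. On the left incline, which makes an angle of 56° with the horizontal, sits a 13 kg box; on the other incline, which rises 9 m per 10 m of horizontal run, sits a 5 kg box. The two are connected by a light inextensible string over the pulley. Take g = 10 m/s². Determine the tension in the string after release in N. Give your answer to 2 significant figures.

Resolve each weight along its own incline: the 13 kg mass has component 13 × 10 × sin 56° = 107.775 N down its slope, and the 5 kg mass has 5 × 10 × sin 41.99° = 33.448 N down its slope.
The 13 kg side's 107.775 N exceeds the other side's 33.448 N, so that mass slides down and the 5 kg mass slides up. Taking that direction as positive, Newton's second law for the whole system gives 107.775 − 33.448 = (13 + 5) a, so a = 74.327 / 18 = 4.1293 m/s².
For the 5 kg mass (up-slope positive): T − 33.448 = 5 × 4.1293, so T = 54.094 N.

54 N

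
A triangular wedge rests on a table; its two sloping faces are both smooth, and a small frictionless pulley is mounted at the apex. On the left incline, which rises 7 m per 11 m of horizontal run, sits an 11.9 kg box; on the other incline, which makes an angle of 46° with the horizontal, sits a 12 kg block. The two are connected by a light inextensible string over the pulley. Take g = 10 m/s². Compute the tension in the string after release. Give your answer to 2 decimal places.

75.06 N

Resolve each weight along its own incline: the 11.9 kg mass has component 11.9 × 10 × sin 32.47° = 63.888 N down its slope, and the 12 kg mass has 12 × 10 × sin 46° = 86.321 N down its slope.
The 12 kg side's 86.321 N exceeds the other side's 63.888 N, so that mass slides down and the 11.9 kg mass slides up. Taking that direction as positive, Newton's second law for the whole system gives 86.321 − 63.888 = (11.9 + 12) a, so a = 22.433 / 23.9 = 0.9386 m/s².
For the 11.9 kg mass (up-slope positive): T − 63.888 = 11.9 × 0.9386, so T = 75.057 N.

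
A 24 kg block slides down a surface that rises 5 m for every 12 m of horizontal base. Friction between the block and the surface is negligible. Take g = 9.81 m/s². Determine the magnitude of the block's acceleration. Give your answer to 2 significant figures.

3.8 m/s²

Resolving the weight along the incline: the component pulling the block down the slope is mg sin 22.62° = 24 × 9.81 × 0.3846 = 90.550 N, and the normal force is N = mg cos 22.62° = 24 × 9.81 × 0.9231 = 217.335 N.
With no friction the net force along the incline is 90.550 N, so a = g sin 22.62° = 90.550 / 24 = 3.7729 m/s².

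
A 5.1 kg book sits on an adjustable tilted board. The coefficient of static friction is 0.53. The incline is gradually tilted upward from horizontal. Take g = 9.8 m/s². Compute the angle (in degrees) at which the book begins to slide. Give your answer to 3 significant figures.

At the threshold of sliding, static friction is at its maximum μ_s N and exactly balances the weight component along the incline: mg sin θ = μ_s mg cos θ.
Hence tan θ = μ_s = 0.53, so θ = arctan(0.53) = 27.9236°.

27.9°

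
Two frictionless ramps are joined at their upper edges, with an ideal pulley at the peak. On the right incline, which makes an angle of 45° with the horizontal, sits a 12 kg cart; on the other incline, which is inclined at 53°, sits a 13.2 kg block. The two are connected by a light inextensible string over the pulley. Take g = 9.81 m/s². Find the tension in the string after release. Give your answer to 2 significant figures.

93 N

Resolve each weight along its own incline: the 12 kg mass has component 12 × 9.81 × sin 45° = 83.241 N down its slope, and the 13.2 kg mass has 13.2 × 9.81 × sin 53° = 103.417 N down its slope.
The 13.2 kg side's 103.417 N exceeds the other side's 83.241 N, so that mass slides down and the 12 kg mass slides up. Taking that direction as positive, Newton's second law for the whole system gives 103.417 − 83.241 = (12 + 13.2) a, so a = 20.176 / 25.2 = 0.8006 m/s².
For the 12 kg mass (up-slope positive): T − 83.241 = 12 × 0.8006, so T = 92.848 N.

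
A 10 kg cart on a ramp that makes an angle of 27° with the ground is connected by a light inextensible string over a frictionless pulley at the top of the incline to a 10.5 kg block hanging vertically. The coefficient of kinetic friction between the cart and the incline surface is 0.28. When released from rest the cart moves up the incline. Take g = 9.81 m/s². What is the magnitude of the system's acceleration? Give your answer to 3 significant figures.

1.66 m/s²

For the cart on the incline: the weight component along the slope is m₁g sin 27° = 10 × 9.81 × 0.4540 = 44.537 N and the normal force is N = m₁g cos 27° = 87.408 N.
Kinetic friction opposes the cart's motion up the incline: f = μN = 0.28 × 87.408 = 24.474 N acting down the slope.
Newton's second law for the cart (up-slope positive): T − 44.537 − 24.474 = 10 a. For the hanging block (downward positive): 10.5 × 9.81 − T = 10.5 a.
Adding the two equations eliminates T: 33.994 = 20.5 a, so a = 1.6582 m/s².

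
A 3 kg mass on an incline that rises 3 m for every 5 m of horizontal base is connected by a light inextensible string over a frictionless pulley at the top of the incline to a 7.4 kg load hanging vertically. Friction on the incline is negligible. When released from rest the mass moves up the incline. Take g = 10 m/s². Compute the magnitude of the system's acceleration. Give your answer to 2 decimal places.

For the mass on the incline: the weight component along the slope is m₁g sin 30.96° = 3 × 10 × 0.5145 = 15.435 N and the normal force is N = m₁g cos 30.96° = 25.725 N.
Newton's second law for the mass (up-slope positive): T − 15.435 = 3 a. For the hanging load (downward positive): 7.4 × 10 − T = 7.4 a.
Adding the two equations eliminates T: 58.565 = 10.4 a, so a = 5.6312 m/s².

5.63 m/s²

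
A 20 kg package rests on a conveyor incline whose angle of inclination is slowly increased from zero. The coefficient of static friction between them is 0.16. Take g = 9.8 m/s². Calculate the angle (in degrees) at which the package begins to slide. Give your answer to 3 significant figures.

At the threshold of sliding, static friction is at its maximum μ_s N and exactly balances the weight component along the incline: mg sin θ = μ_s mg cos θ.
Hence tan θ = μ_s = 0.16, so θ = arctan(0.16) = 9.0903°.

9.09°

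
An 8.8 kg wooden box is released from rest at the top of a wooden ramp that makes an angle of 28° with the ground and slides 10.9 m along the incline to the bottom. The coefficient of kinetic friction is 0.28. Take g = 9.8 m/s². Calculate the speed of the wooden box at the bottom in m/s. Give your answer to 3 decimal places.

The weight component along the incline is mg sin 28° = 40.487 N and the normal force is N = mg cos 28° = 76.145 N.
Friction up the slope is f = μN = 0.28 × 76.145 = 21.321 N, so the net downslope force is 40.487 − 21.321 = 19.166 N and a = 19.166 / 8.8 = 2.1780 m/s².
Starting from rest over a distance of 10.9 m, v² = 2aL = 2 × 2.1780 × 10.9 = 47.4804, so v = 6.8906 m/s.

6.891 m/s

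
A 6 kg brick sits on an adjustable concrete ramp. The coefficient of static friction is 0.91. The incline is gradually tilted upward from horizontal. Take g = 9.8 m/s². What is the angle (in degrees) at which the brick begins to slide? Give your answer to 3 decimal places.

At the threshold of sliding, static friction is at its maximum μ_s N and exactly balances the weight component along the incline: mg sin θ = μ_s mg cos θ.
Hence tan θ = μ_s = 0.91, so θ = arctan(0.91) = 42.3022°.

42.302°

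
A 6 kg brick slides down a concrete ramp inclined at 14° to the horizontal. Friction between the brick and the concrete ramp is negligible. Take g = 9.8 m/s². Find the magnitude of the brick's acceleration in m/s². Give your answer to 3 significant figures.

2.37 m/s²

Resolving the weight along the incline: the component pulling the brick down the slope is mg sin 14° = 6 × 9.8 × 0.2419 = 14.224 N, and the normal force is N = mg cos 14° = 6 × 9.8 × 0.9703 = 57.054 N.
With no friction the net force along the incline is 14.224 N, so a = g sin 14° = 14.224 / 6 = 2.3707 m/s².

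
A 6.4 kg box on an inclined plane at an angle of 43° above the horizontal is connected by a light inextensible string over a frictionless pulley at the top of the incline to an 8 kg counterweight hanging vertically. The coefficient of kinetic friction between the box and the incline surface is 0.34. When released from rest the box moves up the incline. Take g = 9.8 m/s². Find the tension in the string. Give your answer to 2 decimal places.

67.27 N

For the box on the incline: the weight component along the slope is m₁g sin 43° = 6.4 × 9.8 × 0.6820 = 42.775 N and the normal force is N = m₁g cos 43° = 45.871 N.
Kinetic friction opposes the box's motion up the incline: f = μN = 0.34 × 45.871 = 15.596 N acting down the slope.
Newton's second law for the box (up-slope positive): T − 42.775 − 15.596 = 6.4 a. For the hanging counterweight (downward positive): 8 × 9.8 − T = 8 a.
Adding the two equations eliminates T: 20.029 = 14.4 a, so a = 1.3909 m/s².
Then from the hanging counterweight's equation, T = 8 × (9.8 − 1.3909) = 67.273 N.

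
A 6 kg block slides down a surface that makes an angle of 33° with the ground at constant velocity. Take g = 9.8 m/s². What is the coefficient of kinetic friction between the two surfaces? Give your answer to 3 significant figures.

At constant velocity the net force along the incline is zero: mg sin 33° = μ mg cos 33°.
So μ = tan 33° = 0.5446 / 0.8387 = 0.6493.

0.649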